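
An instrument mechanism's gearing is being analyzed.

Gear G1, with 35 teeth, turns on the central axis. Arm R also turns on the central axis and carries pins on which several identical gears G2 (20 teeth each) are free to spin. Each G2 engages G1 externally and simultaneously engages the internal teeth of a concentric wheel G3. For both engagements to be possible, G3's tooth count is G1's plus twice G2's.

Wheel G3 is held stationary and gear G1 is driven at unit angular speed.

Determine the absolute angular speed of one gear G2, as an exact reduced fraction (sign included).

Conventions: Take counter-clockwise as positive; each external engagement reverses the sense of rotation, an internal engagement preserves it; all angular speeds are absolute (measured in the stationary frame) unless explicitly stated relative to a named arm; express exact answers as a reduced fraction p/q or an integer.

-7/8

class = planetary set [G3 = 35+2·20 = 75; Willis about the carrier]
ring teeth: 35 + 2·20 = 75
35(ω_sun−ω_arm) = −75(ω_ring−ω_arm),  ω_ring = 0, ω_sun = 1
35(1−ω_arm) = −75(0−ω_arm)  ⇒  110·ω_arm = 35  ⇒  ω_arm = 7/22
sun–planet mesh: 35·(1−7/22) = −20·(ω_p−ω_arm)  ⇒  ω_p−ω_arm = -105/88
ω_p = 7/22 − 105/88 = -7/8
exact speed ratio = -7/8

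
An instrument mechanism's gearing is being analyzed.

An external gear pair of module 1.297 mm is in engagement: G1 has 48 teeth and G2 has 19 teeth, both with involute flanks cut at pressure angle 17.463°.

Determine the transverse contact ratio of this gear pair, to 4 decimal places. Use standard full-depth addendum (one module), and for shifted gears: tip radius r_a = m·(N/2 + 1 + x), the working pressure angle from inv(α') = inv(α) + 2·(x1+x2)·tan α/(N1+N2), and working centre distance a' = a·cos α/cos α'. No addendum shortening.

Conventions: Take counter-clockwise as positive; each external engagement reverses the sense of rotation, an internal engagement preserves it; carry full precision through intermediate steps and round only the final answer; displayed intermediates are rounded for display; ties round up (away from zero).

1.7665

recognized (one external pair, fixed centres): single-mesh tooth geometry, m = 1.297, N1 = 48, N2 = 19
base radii: r_b1 = 29.693340, r_b2 = 11.753614
tip radii: r_a1 = 32.425000, r_a2 = 13.618500
no profile shift: α' = α, a' = a
action lengths: √(r_a1²−r_b1²) = 13.026366, √(r_a2²−r_b2²) = 6.878671
base pitch p_b = π·m·cos α = 3.886849
CR = (13.026366 + 6.878671 − 43.449500·sin 17.46300°)/3.886849 = 1.766542
contact ratio ≈ 1.7665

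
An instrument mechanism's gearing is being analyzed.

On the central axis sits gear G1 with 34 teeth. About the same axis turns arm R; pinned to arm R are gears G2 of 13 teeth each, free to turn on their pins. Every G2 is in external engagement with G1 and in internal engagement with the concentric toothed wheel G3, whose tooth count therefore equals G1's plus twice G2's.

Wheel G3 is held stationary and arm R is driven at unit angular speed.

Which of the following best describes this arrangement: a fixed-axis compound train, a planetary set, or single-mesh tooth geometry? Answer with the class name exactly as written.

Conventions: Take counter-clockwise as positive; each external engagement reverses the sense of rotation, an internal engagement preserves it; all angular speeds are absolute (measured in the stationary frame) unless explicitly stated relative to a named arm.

class = planetary set [G3 = 34+2·13 = 60; Willis about the carrier]
classification: planetary set

planetary set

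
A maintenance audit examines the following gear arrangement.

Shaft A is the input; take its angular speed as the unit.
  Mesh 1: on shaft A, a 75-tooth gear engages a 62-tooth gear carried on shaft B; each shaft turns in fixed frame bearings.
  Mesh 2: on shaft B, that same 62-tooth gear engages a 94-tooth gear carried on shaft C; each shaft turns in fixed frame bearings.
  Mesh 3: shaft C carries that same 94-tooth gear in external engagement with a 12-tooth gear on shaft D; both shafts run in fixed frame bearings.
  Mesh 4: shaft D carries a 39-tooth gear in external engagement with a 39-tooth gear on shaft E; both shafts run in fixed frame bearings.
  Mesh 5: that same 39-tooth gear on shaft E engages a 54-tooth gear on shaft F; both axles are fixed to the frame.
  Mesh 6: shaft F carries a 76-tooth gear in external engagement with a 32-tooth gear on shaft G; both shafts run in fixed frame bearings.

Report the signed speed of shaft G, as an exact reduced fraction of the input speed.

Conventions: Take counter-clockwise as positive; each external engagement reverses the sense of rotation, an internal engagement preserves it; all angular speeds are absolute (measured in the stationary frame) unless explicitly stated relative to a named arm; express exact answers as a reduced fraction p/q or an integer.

6-mesh fixed-axis compound train (all bearings frame-fixed)
mesh 1 [75T→62T]: |ω|/ω_in = 1×75/62 = 75/62, sense flips to −
mesh 2 [62T→94T]: |ω|/ω_in = (75/62)×62/94 = 75/94, sense flips to +
mesh 3 [94T→12T]: |ω|/ω_in = (75/94)×94/12 = 25/4, sense flips to −
mesh 4 [39T→39T]: |ω|/ω_in = (25/4)×39/39 = 25/4, sense flips to +
mesh 5 [39T→54T]: |ω|/ω_in = (25/4)×39/54 = 325/72, sense flips to −
mesh 6 [76T→32T]: |ω|/ω_in = (325/72)×76/32 = 6175/576, sense flips to +
signed output speed (× input speed) = 6175/576

6175/576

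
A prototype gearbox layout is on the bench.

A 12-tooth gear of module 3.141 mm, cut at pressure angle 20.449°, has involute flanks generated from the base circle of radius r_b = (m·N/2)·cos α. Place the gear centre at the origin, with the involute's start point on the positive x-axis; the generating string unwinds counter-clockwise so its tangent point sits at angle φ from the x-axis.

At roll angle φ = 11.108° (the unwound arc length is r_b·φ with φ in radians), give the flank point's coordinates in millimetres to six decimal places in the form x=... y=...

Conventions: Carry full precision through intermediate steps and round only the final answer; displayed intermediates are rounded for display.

class = single-mesh tooth geometry [base-circle involute, m = 3.141, 12T]
pitch radius r_p = m·N/2 = 3.141·12/2 = 18.846000
base radius r_b = r_p·cos α = 18.846000·cos 20.449° = 17.658392
roll angle φ = 11.108° = 0.19387117 rad
x = r_b·(cos φ + φ·sin φ) = 17.987135
y = r_b·(sin φ − φ·cos φ) = 0.042730

x=17.987135 y=0.042730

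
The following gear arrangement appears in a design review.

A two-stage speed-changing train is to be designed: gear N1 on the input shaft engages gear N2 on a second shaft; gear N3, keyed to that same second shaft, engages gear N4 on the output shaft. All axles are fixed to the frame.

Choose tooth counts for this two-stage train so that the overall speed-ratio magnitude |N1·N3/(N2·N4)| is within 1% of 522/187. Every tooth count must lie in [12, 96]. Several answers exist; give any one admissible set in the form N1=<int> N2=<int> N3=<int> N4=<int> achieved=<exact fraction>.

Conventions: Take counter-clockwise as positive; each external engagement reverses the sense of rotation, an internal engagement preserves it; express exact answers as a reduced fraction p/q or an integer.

2-stage fixed-axis compound train for ratio 522/187
target = 522/187 in lowest terms: an exact hit needs N1·N3 = k·522 and N2·N4 = k·187 for one integer k, every count in [12, 96]; additionally prefer no 1:1 stage (N1 ≠ N2, N3 ≠ N4)
k = 1: no 1:1-free in-range split of k·522 and k·187 into factor pairs; take k = 2
k = 2: N1·N3 = 1044 = 12·87, N2·N4 = 374 = 17·22
achieved = 12·87/(17·22) = 522/187; |achieved − target| = 0 ≤ 261/9350 ✓

N1=12 N2=17 N3=87 N4=22 achieved=522/187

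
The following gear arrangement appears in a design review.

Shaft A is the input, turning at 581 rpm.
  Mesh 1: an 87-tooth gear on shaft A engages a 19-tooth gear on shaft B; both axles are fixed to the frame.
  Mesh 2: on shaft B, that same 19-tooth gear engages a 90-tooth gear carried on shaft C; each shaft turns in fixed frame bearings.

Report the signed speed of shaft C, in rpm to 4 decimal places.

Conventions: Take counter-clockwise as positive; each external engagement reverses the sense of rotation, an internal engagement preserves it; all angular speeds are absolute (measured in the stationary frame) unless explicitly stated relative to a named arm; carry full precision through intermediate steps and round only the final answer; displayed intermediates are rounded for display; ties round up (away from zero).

class = fixed-axis compound train [2 meshes; 2 ratios multiply, 2 sense flips]
mesh 1 [87T→19T]: ω = 581.0000×87/19 = 2660.3684 rpm, sense flips to −
mesh 2 [19T→90T]: ω = 2660.3684×19/90 = 561.6333 rpm, sense flips to +
signed output speed = +561.6333 rpm

+561.6333 rpm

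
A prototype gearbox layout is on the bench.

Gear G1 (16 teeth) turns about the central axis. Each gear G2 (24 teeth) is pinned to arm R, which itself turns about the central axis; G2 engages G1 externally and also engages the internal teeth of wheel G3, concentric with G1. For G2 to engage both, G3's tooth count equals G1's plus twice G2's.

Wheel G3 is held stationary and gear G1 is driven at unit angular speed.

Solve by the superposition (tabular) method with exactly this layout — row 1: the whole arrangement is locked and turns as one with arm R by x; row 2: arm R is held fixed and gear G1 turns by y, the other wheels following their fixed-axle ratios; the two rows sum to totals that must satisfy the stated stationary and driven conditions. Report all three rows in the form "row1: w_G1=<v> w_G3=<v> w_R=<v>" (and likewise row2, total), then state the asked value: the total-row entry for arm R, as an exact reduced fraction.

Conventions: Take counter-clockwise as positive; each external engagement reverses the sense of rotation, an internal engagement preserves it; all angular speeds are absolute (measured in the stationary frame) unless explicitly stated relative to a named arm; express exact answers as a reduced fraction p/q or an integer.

planetary set (16T centre, 24T on arm, 64T internal) — Willis relation
row 1 — lock + rotate with arm: ω_sun = ω_ring = ω_arm = x
superposition row 2 [arm held]: sun y, ring −(16/64)·y, arm 0
boundary: total ω_ring = x − (16/64)·y = 0 and total ω_sun = x + y = 1  ⇒  y = 4/5, x = 1/5
row 2 ring = −(16/64)·4/5 = -1/5
totals (row 1 + row 2): sun 1/5 + 4/5 = 1, ring 1/5 + (-1/5) = 0, arm 1/5 + 0 = 1/5
asked cell (total, arm) = 1/5

row1: w_G1=1/5 w_G3=1/5 w_R=1/5
row2: w_G1=4/5 w_G3=-1/5 w_R=0
total: w_G1=1 w_G3=0 w_R=1/5
asked value: 1/5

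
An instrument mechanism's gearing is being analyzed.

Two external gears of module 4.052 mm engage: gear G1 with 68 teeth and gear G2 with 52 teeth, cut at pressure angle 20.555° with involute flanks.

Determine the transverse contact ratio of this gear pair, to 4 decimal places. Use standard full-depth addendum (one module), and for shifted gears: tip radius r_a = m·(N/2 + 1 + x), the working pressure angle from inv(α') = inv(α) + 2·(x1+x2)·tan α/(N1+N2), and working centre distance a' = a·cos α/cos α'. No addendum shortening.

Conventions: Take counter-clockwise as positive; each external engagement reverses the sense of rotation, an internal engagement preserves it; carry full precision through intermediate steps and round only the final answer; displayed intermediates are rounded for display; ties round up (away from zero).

1.7518

class = single-mesh tooth geometry [involute pair 68T × 52T, m = 4.052]
base radii: r_b1 = 128.997081, r_b2 = 98.644826
tip radii: r_a1 = 141.820000, r_a2 = 109.404000
no profile shift: α' = α, a' = a
action lengths: √(r_a1²−r_b1²) = 58.929327, √(r_a2²−r_b2²) = 47.312086
base pitch p_b = π·m·cos α = 11.919302
CR = (58.929327 + 47.312086 − 243.120000·sin 20.55500°)/11.919302 = 1.751817
contact ratio ≈ 1.7518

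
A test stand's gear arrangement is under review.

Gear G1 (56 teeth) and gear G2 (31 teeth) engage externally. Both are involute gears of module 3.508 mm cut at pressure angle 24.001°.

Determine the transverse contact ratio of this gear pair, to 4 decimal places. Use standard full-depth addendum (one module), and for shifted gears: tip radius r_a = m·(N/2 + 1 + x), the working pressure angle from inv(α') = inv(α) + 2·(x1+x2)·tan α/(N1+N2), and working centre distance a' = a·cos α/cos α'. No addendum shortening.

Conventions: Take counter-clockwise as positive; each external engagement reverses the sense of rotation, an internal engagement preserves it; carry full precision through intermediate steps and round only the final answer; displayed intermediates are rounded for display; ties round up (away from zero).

1.5474

recognized (one external pair, fixed centres): single-mesh tooth geometry, m = 3.508, N1 = 56, N2 = 31
base radii: r_b1 = 89.731392, r_b2 = 49.672735
tip radii: r_a1 = 101.732000, r_a2 = 57.882000
no profile shift: α' = α, a' = a
action lengths: √(r_a1²−r_b1²) = 47.934092, √(r_a2²−r_b2²) = 29.714396
base pitch p_b = π·m·cos α = 10.067839
CR = (47.934092 + 29.714396 − 152.598000·sin 24.00100°)/10.067839 = 1.547388
contact ratio ≈ 1.5474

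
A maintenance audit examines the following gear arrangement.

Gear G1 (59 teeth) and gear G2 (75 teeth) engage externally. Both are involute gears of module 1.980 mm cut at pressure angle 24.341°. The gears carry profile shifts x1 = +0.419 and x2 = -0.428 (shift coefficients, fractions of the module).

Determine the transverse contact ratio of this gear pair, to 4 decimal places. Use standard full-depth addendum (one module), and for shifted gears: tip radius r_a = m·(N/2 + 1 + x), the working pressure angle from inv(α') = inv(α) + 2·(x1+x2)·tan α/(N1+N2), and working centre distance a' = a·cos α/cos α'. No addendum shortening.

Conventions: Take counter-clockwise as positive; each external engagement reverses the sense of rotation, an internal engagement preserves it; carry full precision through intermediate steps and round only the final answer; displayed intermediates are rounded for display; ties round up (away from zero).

class = single-mesh tooth geometry [involute pair 59T × 75T, m = 1.980]
base radii: r_b1 = 53.217852, r_b2 = 67.649811
tip radii: r_a1 = 61.219620, r_a2 = 75.382560
inv(α') = inv(24.341°) + 2·(+0.419-0.428)·tan α/(59+75) = 0.02748770  ⇒  α' = 24.32397°
a' = a·cos α / cos α' = 132.6600·cos 24.341°/cos 24.32397° = 132.642174
action lengths: √(r_a1²−r_b1²) = 30.260571, √(r_a2²−r_b2²) = 33.257080
base pitch p_b = π·m·cos α = 5.667417
CR = (30.260571 + 33.257080 − 132.642174·sin 24.32397°)/5.667417 = 1.567366
contact ratio ≈ 1.5674

1.5674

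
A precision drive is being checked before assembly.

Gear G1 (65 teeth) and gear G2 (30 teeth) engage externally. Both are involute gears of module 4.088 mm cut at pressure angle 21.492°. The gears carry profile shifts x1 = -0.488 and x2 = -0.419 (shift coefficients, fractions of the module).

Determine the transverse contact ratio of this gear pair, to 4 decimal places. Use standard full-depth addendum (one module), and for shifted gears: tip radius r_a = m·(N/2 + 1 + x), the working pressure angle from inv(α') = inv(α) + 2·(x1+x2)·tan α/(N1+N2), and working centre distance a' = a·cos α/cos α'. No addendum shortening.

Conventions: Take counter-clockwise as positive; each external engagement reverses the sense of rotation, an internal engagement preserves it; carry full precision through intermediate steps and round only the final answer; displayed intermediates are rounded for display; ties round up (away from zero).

class = single-mesh tooth geometry [involute pair 65T × 30T, m = 4.088]
base radii: r_b1 = 123.622076, r_b2 = 57.056343
tip radii: r_a1 = 134.953056, r_a2 = 63.695128
inv(α') = inv(21.492°) + 2·(-0.488-0.419)·tan α/(65+30) = 0.01112449  ⇒  α' = 18.19531°
a' = a·cos α / cos α' = 194.1800·cos 21.492°/cos 18.19531° = 190.188282
action lengths: √(r_a1²−r_b1²) = 54.128640, √(r_a2²−r_b2²) = 28.313302
base pitch p_b = π·m·cos α = 11.949852
CR = (54.128640 + 28.313302 − 190.188282·sin 18.19531°)/11.949852 = 1.929254
contact ratio ≈ 1.9293

1.9293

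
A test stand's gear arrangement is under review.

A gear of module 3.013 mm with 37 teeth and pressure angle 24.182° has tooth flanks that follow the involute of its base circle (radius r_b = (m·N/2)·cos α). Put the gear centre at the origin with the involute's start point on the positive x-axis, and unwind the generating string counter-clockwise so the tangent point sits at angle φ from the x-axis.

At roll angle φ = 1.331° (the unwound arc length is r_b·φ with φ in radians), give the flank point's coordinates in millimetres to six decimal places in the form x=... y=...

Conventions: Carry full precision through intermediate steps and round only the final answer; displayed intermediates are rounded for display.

class = single-mesh tooth geometry [base-circle involute, m = 3.013, 37T]
pitch radius r_p = m·N/2 = 3.013·37/2 = 55.740500
base radius r_b = r_p·cos α = 55.740500·cos 24.182° = 50.849207
roll angle φ = 1.331° = 0.02323033 rad
x = r_b·(cos φ + φ·sin φ) = 50.862926
y = r_b·(sin φ − φ·cos φ) = 0.000212

x=50.862926 y=0.000212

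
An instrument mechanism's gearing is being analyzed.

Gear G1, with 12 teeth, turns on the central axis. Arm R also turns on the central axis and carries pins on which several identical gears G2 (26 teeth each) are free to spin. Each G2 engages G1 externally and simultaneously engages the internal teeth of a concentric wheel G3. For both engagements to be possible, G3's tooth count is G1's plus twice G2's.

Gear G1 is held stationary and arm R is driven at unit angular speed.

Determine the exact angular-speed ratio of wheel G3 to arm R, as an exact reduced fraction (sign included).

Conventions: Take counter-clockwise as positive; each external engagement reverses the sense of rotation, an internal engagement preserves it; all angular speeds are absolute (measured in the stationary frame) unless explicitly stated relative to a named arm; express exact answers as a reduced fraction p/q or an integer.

19/16

planetary set (12T centre, 26T on arm, 64T internal) — Willis relation
ring teeth: 12 + 2·26 = 64
12(ω_sun−ω_arm) = −64(ω_ring−ω_arm),  ω_sun = 0, ω_arm = 1
ω_ring = 1 − (12/64)(0−1) = 19/16
ω_out/ω_in = 19/16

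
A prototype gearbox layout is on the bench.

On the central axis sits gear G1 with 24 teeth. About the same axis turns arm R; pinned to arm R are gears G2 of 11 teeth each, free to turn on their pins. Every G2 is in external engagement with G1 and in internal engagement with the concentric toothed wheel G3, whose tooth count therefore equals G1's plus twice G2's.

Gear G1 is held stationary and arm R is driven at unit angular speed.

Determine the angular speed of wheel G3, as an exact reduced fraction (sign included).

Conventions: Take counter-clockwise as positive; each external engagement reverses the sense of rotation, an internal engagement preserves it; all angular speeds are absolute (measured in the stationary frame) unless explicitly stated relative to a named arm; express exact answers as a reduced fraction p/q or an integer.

35/23

planetary set (24T centre, 11T on arm, 46T internal) — Willis relation
ring teeth: 24 + 2·11 = 46
24(ω_sun−ω_arm) = −46(ω_ring−ω_arm),  ω_sun = 0, ω_arm = 1
ω_ring = 1 − (24/46)(0−1) = 35/23
exact speed ratio = 35/23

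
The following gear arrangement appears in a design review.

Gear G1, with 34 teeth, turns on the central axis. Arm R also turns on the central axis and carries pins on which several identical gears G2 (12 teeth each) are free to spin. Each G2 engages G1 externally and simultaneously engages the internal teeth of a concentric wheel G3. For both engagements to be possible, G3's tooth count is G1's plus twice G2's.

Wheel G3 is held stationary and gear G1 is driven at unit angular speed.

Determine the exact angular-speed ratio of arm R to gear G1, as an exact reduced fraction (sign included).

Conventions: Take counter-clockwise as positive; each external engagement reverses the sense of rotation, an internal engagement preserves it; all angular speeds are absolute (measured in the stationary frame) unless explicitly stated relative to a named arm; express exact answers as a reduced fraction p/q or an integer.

17/46

planetary set (34T centre, 12T on arm, 58T internal) — Willis relation
ring teeth: 34 + 2·12 = 58
34(ω_sun−ω_arm) = −58(ω_ring−ω_arm),  ω_ring = 0, ω_sun = 1
34(1−ω_arm) = −58(0−ω_arm)  ⇒  92·ω_arm = 34  ⇒  ω_arm = 17/46
ω_out/ω_in = 17/46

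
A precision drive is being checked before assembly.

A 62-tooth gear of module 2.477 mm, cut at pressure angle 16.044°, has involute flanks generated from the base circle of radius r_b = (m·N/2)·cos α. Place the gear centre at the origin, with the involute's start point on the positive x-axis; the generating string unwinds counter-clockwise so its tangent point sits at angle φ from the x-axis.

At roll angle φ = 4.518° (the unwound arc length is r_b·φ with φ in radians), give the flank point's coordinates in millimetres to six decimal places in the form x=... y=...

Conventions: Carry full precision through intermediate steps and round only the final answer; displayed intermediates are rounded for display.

x=74.025200 y=0.012053

recognized (one wheel, involute flank): single-mesh tooth geometry, m = 2.477, N = 62
pitch radius r_p = m·N/2 = 2.477·62/2 = 76.787000
base radius r_b = r_p·cos α = 76.787000·cos 16.044° = 73.796126
roll angle φ = 4.518° = 0.07885398 rad
x = r_b·(cos φ + φ·sin φ) = 74.025200
y = r_b·(sin φ − φ·cos φ) = 0.012053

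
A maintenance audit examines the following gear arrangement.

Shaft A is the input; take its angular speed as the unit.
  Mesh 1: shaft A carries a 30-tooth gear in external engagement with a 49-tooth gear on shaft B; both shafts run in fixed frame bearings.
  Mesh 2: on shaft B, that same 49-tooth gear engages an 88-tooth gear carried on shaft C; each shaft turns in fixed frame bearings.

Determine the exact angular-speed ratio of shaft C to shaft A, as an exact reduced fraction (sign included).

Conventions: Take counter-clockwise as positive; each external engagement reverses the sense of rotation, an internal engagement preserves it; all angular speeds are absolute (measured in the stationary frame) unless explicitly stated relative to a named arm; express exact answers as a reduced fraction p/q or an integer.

15/44

class = fixed-axis compound train [2 meshes; 2 ratios multiply, 2 sense flips]
mesh 1 [30T→49T]: running ratio 30/49, sense −
mesh 2 [49T→88T]: running ratio 15/44, sense +
ω_out/ω_in = 15/44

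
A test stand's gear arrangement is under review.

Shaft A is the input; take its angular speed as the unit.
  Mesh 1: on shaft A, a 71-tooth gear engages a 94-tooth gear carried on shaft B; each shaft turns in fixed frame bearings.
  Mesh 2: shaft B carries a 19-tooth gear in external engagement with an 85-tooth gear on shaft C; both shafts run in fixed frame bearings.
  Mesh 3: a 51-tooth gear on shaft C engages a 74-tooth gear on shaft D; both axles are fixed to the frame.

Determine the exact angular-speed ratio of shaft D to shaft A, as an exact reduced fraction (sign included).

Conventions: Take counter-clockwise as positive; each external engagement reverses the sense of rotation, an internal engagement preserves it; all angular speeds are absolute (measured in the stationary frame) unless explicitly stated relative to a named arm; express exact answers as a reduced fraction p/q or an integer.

-4047/34780

class = fixed-axis compound train [3 meshes; 3 ratios multiply, 3 sense flips]
mesh 1 [71T→94T]: running ratio 71/94, sense −
mesh 2 [19T→85T]: running ratio 1349/7990, sense +
mesh 3 [51T→74T]: running ratio 4047/34780, sense −
ω_out/ω_in = -4047/34780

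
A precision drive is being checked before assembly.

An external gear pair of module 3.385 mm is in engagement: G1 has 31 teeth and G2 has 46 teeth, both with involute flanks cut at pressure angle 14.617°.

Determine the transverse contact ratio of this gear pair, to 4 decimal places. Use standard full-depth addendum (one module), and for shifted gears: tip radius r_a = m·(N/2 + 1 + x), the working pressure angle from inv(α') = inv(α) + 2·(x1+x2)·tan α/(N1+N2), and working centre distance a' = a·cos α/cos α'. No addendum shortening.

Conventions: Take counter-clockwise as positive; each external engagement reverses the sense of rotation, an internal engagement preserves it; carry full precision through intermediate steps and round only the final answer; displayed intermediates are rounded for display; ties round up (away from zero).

2.0213

topology: single-mesh involute geometry — m = 3.385, 31T/46T pair
base radii: r_b1 = 50.769355, r_b2 = 75.335171
tip radii: r_a1 = 55.852500, r_a2 = 81.240000
no profile shift: α' = α, a' = a
action lengths: √(r_a1²−r_b1²) = 23.280343, √(r_a2²−r_b2²) = 30.406407
base pitch p_b = π·m·cos α = 10.290105
CR = (23.280343 + 30.406407 − 130.322500·sin 14.61700°)/10.290105 = 2.021264
contact ratio ≈ 2.0213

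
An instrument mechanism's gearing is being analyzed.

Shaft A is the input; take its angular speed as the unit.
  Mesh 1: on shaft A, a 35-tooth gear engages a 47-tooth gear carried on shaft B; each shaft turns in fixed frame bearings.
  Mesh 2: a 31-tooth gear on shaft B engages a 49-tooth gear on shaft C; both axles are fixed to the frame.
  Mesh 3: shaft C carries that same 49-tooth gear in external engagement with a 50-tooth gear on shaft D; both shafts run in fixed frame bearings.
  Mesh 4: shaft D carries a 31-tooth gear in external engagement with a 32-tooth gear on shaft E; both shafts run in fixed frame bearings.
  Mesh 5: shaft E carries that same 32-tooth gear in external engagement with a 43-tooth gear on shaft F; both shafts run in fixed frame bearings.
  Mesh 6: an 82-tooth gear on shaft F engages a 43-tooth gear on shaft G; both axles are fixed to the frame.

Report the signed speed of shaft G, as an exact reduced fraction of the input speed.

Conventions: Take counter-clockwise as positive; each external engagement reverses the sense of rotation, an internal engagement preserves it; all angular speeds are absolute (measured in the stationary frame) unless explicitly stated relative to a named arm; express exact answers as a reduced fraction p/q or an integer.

275807/434515

6-mesh fixed-axis compound train (all bearings frame-fixed)
mesh 1 [35T→47T]: |ω|/ω_in = 1×35/47 = 35/47, sense flips to −
mesh 2 [31T→49T]: |ω|/ω_in = (35/47)×31/49 = 155/329, sense flips to +
mesh 3 [49T→50T]: |ω|/ω_in = (155/329)×49/50 = 217/470, sense flips to −
mesh 4 [31T→32T]: |ω|/ω_in = (217/470)×31/32 = 6727/15040, sense flips to +
mesh 5 [32T→43T]: |ω|/ω_in = (6727/15040)×32/43 = 6727/20210, sense flips to −
mesh 6 [82T→43T]: |ω|/ω_in = (6727/20210)×82/43 = 275807/434515, sense flips to +
signed output speed (× input speed) = 275807/434515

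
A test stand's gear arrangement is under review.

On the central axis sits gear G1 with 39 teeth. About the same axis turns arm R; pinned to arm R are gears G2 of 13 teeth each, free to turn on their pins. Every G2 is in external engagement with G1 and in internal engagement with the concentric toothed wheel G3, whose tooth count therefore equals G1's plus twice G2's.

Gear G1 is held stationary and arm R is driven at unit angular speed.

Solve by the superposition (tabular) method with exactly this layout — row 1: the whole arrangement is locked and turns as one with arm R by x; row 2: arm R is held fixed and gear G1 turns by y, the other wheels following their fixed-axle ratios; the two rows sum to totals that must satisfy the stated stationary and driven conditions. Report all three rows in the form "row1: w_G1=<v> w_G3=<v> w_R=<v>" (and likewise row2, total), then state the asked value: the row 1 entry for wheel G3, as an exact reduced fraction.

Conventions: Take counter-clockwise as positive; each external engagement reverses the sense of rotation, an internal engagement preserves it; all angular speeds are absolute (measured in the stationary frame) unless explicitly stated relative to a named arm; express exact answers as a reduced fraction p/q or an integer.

topology: planetary set — G1 39T / G2 13T / G3 65T, arm = carrier (Willis)
row 1: whole set turns with the arm by x
row 2 (arm held, sun turns y): ω_ring = −(39/65)·y, ω_arm = 0
boundary: total ω_sun = x + y = 0 and total ω_arm = x = 1  ⇒  y = -1, x = 1
row 2 ring = −(39/65)·(-1) = 3/5
totals (row 1 + row 2): sun 1 + (-1) = 0, ring 1 + 3/5 = 8/5, arm 1 + 0 = 1
asked cell (row1, ring) = 1

row1: w_G1=1 w_G3=1 w_R=1
row2: w_G1=-1 w_G3=3/5 w_R=0
total: w_G1=0 w_G3=8/5 w_R=1
asked value: 1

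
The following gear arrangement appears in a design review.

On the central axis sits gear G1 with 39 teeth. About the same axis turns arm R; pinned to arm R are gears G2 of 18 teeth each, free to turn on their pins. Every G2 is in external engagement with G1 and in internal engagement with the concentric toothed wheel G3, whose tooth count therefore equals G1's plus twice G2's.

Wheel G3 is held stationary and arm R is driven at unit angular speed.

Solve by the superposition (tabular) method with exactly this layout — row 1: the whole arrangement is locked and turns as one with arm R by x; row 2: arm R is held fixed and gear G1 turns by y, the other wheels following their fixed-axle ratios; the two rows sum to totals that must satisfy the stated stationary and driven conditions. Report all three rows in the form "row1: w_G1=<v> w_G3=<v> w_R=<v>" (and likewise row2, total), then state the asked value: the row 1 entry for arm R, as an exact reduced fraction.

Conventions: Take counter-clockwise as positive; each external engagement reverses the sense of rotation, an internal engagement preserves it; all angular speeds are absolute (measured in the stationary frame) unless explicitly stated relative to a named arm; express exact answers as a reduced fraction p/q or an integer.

row1: w_G1=1 w_G3=1 w_R=1
row2: w_G1=25/13 w_G3=-1 w_R=0
total: w_G1=38/13 w_G3=0 w_R=1
asked value: 1

topology: planetary set — G1 39T / G2 18T / G3 75T, arm = carrier (Willis)
row 1 — lock + rotate with arm: ω_sun = ω_ring = ω_arm = x
superposition row 2 [arm held]: sun y, ring −(39/75)·y, arm 0
boundary: total ω_ring = x − (39/75)·y = 0 and total ω_arm = x = 1  ⇒  y = 25/13, x = 1
row 2 ring = −(39/75)·25/13 = -1
totals (row 1 + row 2): sun 1 + 25/13 = 38/13, ring 1 + (-1) = 0, arm 1 + 0 = 1
asked cell (row1, arm) = 1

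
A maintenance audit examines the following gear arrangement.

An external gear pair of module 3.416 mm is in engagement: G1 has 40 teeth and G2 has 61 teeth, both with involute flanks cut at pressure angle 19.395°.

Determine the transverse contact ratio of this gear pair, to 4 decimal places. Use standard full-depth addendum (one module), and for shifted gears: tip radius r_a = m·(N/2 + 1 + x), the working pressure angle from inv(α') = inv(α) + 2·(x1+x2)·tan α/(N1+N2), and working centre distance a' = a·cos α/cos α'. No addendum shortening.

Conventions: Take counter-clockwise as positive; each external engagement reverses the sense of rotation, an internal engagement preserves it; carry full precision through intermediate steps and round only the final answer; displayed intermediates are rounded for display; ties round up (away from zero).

single-mesh involute tooth geometry (40T engaging 61T at module 3.416)
base radii: r_b1 = 64.442952, r_b2 = 98.275502
tip radii: r_a1 = 71.736000, r_a2 = 107.604000
no profile shift: α' = α, a' = a
action lengths: √(r_a1²−r_b1²) = 31.514435, √(r_a2²−r_b2²) = 43.824041
base pitch p_b = π·m·cos α = 10.122675
CR = (31.514435 + 43.824041 − 172.508000·sin 19.39500°)/10.122675 = 1.783345
contact ratio ≈ 1.7833

1.7833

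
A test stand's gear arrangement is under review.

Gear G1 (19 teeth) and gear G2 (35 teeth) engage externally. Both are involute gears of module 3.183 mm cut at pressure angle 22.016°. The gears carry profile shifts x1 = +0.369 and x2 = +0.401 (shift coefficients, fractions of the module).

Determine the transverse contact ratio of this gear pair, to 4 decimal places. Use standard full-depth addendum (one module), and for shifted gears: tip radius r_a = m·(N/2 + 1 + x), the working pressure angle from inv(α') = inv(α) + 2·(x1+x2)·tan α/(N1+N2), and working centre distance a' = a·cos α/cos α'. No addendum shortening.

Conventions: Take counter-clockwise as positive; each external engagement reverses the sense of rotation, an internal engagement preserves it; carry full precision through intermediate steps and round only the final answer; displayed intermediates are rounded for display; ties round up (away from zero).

recognized (one external pair, fixed centres): single-mesh tooth geometry, m = 3.183, N1 = 19, N2 = 35
base radii: r_b1 = 28.033485, r_b2 = 51.640630
tip radii: r_a1 = 34.596027, r_a2 = 60.161883
inv(α') = inv(22.016°) + 2·(+0.369+0.401)·tan α/(19+35) = 0.03163091  ⇒  α' = 25.42782°
a' = a·cos α / cos α' = 85.9410·cos 22.016°/cos 25.42782° = 88.220287
action lengths: √(r_a1²−r_b1²) = 20.273353, √(r_a2²−r_b2²) = 30.865799
base pitch p_b = π·m·cos α = 9.270504
CR = (20.273353 + 30.865799 − 88.220287·sin 25.42782°)/9.270504 = 1.430308
contact ratio ≈ 1.4303

1.4303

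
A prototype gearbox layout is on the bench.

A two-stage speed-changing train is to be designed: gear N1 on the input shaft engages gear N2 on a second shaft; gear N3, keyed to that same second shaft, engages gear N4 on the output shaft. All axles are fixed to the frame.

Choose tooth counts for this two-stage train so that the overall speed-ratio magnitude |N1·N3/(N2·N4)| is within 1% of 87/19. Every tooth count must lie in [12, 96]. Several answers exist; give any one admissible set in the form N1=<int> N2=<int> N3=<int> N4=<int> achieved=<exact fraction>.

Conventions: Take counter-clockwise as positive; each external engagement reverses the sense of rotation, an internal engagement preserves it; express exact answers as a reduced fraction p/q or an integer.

N1=12 N2=19 N3=87 N4=12 achieved=87/19

topology: fixed-axis compound train — 2 stages, target 87/19
target = 87/19 in lowest terms: an exact hit needs N1·N3 = k·87 and N2·N4 = k·19 for one integer k, every count in [12, 96]; additionally prefer no 1:1 stage (N1 ≠ N2, N3 ≠ N4)
k = 1…11: no 1:1-free in-range split of k·87 and k·19 into factor pairs; take k = 12
k = 12: N1·N3 = 1044 = 12·87, N2·N4 = 228 = 19·12
achieved = 12·87/(19·12) = 87/19; |achieved − target| = 0 ≤ 87/1900 ✓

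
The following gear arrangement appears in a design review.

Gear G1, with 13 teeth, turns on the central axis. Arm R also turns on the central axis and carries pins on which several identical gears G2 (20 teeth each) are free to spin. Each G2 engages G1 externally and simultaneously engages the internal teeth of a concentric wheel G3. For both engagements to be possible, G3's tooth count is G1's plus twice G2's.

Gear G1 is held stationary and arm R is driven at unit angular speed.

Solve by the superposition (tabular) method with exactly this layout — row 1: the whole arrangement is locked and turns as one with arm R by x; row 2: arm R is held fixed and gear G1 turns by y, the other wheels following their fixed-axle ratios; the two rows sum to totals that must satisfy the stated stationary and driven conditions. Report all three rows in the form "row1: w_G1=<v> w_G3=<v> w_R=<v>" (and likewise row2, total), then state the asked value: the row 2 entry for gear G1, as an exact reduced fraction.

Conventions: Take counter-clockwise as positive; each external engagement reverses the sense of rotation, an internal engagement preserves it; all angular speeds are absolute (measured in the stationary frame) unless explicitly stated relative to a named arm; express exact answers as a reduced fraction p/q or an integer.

row1: w_G1=1 w_G3=1 w_R=1
row2: w_G1=-1 w_G3=13/53 w_R=0
total: w_G1=0 w_G3=66/53 w_R=1
asked value: -1

recognized (axles ride arm R): planetary set, 13/20/53 teeth
superposition row 1 [locked train]: every member turns x
row 2 (arm held, sun turns y): ω_ring = −(13/53)·y, ω_arm = 0
boundary: total ω_sun = x + y = 0 and total ω_arm = x = 1  ⇒  y = -1, x = 1
row 2 ring = −(13/53)·(-1) = 13/53
totals (row 1 + row 2): sun 1 + (-1) = 0, ring 1 + 13/53 = 66/53, arm 1 + 0 = 1
asked cell (row2, sun) = -1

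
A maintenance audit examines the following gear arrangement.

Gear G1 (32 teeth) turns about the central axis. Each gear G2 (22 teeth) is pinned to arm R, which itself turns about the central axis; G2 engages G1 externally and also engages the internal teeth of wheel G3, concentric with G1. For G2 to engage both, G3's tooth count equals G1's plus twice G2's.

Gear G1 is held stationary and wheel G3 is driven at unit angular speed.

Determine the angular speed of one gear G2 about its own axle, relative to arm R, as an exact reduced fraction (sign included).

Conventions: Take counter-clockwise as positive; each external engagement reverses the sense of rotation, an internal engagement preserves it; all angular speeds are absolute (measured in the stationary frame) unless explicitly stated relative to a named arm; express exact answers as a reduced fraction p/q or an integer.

304/297

class = planetary set [G3 = 32+2·22 = 76; Willis about the carrier]
ring teeth: 32 + 2·22 = 76
32(ω_sun−ω_arm) = −76(ω_ring−ω_arm),  ω_sun = 0, ω_ring = 1
32(0−ω_arm) = −76(1−ω_arm)  ⇒  108·ω_arm = 76  ⇒  ω_arm = 19/27
sun–planet mesh: 32·(0−19/27) = −22·(ω_p−ω_arm)  ⇒  ω_p−ω_arm = 304/297
exact speed ratio = 304/297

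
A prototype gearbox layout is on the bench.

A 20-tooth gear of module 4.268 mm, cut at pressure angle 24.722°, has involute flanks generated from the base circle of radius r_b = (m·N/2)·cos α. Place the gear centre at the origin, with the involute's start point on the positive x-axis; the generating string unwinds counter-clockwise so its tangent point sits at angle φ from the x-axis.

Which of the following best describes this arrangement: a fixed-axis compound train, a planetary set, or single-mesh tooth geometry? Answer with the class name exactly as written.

recognized (one wheel, involute flank): single-mesh tooth geometry, m = 4.268, N = 20
classification: single-mesh tooth geometry

single-mesh tooth geometry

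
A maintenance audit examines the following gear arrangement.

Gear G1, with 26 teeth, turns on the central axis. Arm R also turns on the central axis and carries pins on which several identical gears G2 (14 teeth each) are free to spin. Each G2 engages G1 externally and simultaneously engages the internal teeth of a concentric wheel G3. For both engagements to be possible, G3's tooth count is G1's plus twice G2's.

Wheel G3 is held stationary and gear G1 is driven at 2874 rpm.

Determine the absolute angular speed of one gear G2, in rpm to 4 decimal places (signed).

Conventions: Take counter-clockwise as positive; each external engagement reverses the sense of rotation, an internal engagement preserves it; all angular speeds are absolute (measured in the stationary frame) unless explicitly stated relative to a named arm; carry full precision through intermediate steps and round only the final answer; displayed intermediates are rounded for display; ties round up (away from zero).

-2668.7143 rpm

recognized (axles ride arm R): planetary set, 26/14/54 teeth
normalise by the input: solve with ω_sun = 1, then scale by 2874 rpm
ring teeth: 26 + 2·14 = 54
26(ω_sun−ω_arm) = −54(ω_ring−ω_arm),  ω_ring = 0, ω_sun = 1
26(1−ω_arm) = −54(0−ω_arm)  ⇒  80·ω_arm = 26  ⇒  ω_arm = 13/40
sun–planet mesh: 26·(1−13/40) = −14·(ω_p−ω_arm)  ⇒  ω_p−ω_arm = -351/280
ω_p = 13/40 − 351/280 = -13/14
scale: ω_p = -13/14 × 2874 rpm = -2668.7143 rpm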